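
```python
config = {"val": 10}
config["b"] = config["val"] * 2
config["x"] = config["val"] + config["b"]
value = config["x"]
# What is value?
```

Trace:
`config = {"val": 10}` → config = {'val': 10}
`config["b"] = config["val"] * 2` → config = {'val': 10, 'b': 20}
`config["x"] = config["val"] + config["b"]` → config = {'val': 10, 'b': 20, 'x': 30}
`value = config["x"]` → value = 30
So value = 30

Answer: 30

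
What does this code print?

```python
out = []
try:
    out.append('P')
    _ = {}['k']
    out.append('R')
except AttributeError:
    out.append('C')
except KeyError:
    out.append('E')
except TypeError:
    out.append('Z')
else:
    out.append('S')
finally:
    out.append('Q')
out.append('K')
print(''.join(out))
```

Execution trace: 'P' (try body) → 'E' (except KeyError) → 'Q' (finally) → 'K' (after the try/except). Output: PEQK

Answer: PEQK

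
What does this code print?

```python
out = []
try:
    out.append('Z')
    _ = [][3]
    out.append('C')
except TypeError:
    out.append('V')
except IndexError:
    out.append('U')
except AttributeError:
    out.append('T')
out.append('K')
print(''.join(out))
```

Execution trace: 'Z' (try body) → 'U' (except IndexError) → 'K' (after the try/except). Output: ZUK

Answer: ZUK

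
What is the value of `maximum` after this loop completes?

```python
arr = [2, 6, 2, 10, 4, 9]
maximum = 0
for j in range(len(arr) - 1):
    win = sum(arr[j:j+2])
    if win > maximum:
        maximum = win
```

Max sum of 2-element window in [2, 6, 2, 10, 4, 9]
`maximum` takes the values: 0 → 8 → 12 → 14

Answer: 14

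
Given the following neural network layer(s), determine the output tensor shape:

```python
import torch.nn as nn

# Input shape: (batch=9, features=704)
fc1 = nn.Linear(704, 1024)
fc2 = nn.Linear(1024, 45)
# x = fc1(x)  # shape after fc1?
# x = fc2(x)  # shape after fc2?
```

Input: (9, 704) -> after fc1: (9, 1024) -> Output: (9, 45)

Answer: (9, 45)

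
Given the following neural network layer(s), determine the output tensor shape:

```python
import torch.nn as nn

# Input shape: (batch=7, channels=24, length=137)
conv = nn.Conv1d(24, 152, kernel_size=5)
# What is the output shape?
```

Input: (7, 24, 137) -> Output: (7, 152, 133)

Answer: (7, 152, 133)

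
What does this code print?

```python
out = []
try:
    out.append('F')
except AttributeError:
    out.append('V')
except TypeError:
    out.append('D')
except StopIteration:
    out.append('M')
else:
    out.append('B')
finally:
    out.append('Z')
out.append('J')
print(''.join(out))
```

Execution trace: 'F' (try body, no exception) → 'B' (else) → 'Z' (finally) → 'J' (after the try/except). Output: FBZJ

Answer: FBZJ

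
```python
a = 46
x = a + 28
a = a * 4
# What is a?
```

Trace:
`a = 46` → a = 46
`x = a + 28` → x = 74
`a = a * 4` → a = 184
So a = 184

Answer: 184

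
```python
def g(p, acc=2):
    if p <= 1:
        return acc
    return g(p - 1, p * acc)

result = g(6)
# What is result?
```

Accumulator trace (n, acc): (6, 2) -> (5, 12) -> (4, 60) -> (3, 240) -> (2, 720) -> (1, 1440) -> return 1440

Answer: 1440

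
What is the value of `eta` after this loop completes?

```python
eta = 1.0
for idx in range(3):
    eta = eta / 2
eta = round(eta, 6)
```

Halving LR 3 times: 1 / 2^3
`eta` takes the values: 1.0 → 0.5 → 0.25 → 0.125

Answer: 0.125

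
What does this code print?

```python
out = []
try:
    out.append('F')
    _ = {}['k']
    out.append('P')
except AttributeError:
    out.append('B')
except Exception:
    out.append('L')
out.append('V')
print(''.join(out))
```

Execution trace: 'F' (try body) → 'L' (except Exception) → 'V' (after the try/except). Output: FLV

Answer: FLV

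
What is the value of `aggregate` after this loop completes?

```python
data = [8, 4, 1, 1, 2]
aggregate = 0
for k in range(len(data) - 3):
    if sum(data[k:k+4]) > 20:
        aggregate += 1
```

Count windows with sum > 20
`aggregate` takes the values: 0

Answer: 0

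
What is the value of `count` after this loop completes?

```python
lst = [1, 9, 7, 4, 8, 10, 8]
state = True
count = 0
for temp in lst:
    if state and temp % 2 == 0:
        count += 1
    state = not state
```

Count even values at even positions
`count` takes the values: 0 → 1 → 2

Answer: 2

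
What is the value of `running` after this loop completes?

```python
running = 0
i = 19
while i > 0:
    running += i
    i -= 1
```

Sum 19 down to 1
`running` takes the values: 0 → 19 → 37 → 54 → 70 → 85 → 99 → 112 → 124 → 135 → 145 → 154 → 162 → 169 → 175 → 180 → 184 → 187 → 189 → 190

Answer: 190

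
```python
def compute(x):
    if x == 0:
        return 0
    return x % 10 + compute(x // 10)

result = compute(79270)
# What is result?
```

Sum of digits of 79270: 0 + 7 + 2 + 9 + 7 = 25

Answer: 25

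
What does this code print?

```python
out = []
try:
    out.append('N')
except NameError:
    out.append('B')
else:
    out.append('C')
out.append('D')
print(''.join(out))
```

Execution trace: 'N' (try body, no exception) → 'C' (else) → 'D' (after the try/except). Output: NCD

Answer: NCD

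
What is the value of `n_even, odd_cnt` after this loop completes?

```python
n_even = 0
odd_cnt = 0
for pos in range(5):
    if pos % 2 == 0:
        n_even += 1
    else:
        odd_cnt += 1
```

Count evens and odds in range(5)
`n_even, odd_cnt` takes the values: (0, 0) → (1, 0) → (1, 1) → (2, 1) → (2, 2) → (3, 2)

Answer: 3, 2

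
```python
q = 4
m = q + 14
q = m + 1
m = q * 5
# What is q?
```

Trace:
`q = 4` → q = 4
`m = q + 14` → m = 18
`q = m + 1` → q = 19
`m = q * 5` → m = 95
So q = 19

Answer: 19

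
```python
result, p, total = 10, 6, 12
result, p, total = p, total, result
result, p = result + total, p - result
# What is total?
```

Trace:
`result, p, total = 10, 6, 12` → result = 10; p = 6; total = 12
`result, p, total = p, total, result` → result = 6; p = 12; total = 10
`result, p = result + total, p - result` → result = 16; p = 6
So total = 10

Answer: 10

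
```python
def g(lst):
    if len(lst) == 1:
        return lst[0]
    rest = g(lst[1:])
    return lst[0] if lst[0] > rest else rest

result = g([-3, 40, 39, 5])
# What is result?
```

Recursive max over [-3, 40, 39, 5] = 40

Answer: 40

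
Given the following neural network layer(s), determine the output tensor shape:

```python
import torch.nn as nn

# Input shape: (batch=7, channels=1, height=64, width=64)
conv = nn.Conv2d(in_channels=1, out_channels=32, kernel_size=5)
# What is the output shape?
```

Input: (7, 1, 64, 64) -> Output: (7, 32, 60, 60)

Answer: (7, 32, 60, 60)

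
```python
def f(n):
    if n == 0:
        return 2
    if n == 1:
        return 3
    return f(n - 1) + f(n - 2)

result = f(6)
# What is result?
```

Build up from base cases: f(0)=2, f(1)=3, f(2)=5, f(3)=8, f(4)=13, f(5)=21, f(6)=34

Answer: 34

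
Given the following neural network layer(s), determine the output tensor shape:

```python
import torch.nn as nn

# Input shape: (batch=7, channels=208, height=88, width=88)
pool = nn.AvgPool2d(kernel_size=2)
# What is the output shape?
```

Input: (7, 208, 88, 88) -> Output: (7, 208, 44, 44)

Answer: (7, 208, 44, 44)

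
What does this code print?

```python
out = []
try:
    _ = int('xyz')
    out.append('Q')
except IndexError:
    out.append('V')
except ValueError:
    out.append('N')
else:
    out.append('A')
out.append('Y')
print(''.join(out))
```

Execution trace: 'N' (except ValueError) → 'Y' (after the try/except). Output: NY

Answer: NY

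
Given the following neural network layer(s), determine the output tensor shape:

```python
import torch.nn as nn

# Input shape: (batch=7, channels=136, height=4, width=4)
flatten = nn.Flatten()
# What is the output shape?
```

Input: (7, 136, 4, 4) -> Output: (7, 2176)

Answer: (7, 2176)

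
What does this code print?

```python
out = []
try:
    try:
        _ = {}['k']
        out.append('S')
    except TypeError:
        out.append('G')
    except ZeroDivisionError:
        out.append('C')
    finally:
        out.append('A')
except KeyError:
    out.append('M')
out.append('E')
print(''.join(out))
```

Execution trace: 'A' (finally) → 'M' (outer except KeyError) → 'E' (after the try/except). Output: AME

Answer: AME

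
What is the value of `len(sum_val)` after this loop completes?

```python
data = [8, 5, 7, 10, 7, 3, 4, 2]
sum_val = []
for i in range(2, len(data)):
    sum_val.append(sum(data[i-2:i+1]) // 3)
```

Number of 3-element averages
`sum_val` takes the values: [] → [6] → [6, 7] → [6, 7, 8] → [6, 7, 8, 6] → [6, 7, 8, 6, 4] → [6, 7, 8, 6, 4, 3]
So `len(sum_val)` = 6

Answer: 6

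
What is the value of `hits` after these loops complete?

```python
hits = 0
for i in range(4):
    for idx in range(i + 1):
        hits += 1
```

Triangle: 1 + 2 + ... + 4
`hits` takes the values: 0 → 1 → 2 → 3 → 4 → 5 → 6 → 7 → 8 → 9 → 10

Answer: 10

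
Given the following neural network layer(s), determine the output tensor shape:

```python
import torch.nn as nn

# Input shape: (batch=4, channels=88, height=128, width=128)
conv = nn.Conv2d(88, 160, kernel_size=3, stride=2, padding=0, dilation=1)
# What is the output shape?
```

Input: (4, 88, 128, 128) -> Output: (4, 160, 63, 63)

Answer: (4, 160, 63, 63)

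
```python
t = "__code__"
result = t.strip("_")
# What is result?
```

Trace:
`t = "__code__"` → t = '__code__'
`result = t.strip("_")` → result = 'code'
So result = 'code'

Answer: 'code'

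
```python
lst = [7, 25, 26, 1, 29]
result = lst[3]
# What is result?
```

Trace:
`lst = [7, 25, 26, 1, 29]` → lst = [7, 25, 26, 1, 29]
`result = lst[3]` → result = 1
So result = 1

Answer: 1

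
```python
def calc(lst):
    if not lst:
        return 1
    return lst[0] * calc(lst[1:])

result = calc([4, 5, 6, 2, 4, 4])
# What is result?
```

Product over [4, 5, 6, 2, 4, 4] = 4 * 5 * 6 * 2 * 4 * 4 = 3840

Answer: 3840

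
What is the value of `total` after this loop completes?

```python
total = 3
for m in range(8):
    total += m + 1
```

Start at 3, add 1 to 8 = 39
`total` takes the values: 3 → 4 → 6 → 9 → 13 → 18 → 24 → 31 → 39

Answer: 39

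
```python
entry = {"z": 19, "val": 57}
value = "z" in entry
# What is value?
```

Trace:
`entry = {"z": 19, "val": 57}` → entry = {'z': 19, 'val': 57}
`value = "z" in entry` → value = True
So value = True

Answer: True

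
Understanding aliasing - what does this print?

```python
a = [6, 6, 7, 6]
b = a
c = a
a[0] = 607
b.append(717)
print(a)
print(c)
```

Key concept: multiple aliases.
Step by step:
`a = [6, 6, 7, 6]` → a = [6, 6, 7, 6]
`b = a` → b = [6, 6, 7, 6] (same object as a)
`c = a` → c = [6, 6, 7, 6] (same object as a, b)
`a[0] = 607` → a = [607, 6, 7, 6] (same object as b, c); b = [607, 6, 7, 6] (same object as a, c); c = [607, 6, 7, 6] (same object as a, b)
`b.append(717)` → a = [607, 6, 7, 6, 717] (same object as b, c); b = [607, 6, 7, 6, 717] (same object as a, c); c = [607, 6, 7, 6, 717] (same object as a, b)
`print(a)` → prints [607, 6, 7, 6, 717]
`print(c)` → prints [607, 6, 7, 6, 717]

Answer:
[607, 6, 7, 6, 717]
[607, 6, 7, 6, 717]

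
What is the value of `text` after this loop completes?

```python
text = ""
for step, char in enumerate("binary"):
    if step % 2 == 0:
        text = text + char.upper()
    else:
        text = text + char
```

Uppercase even positions in 'binary'
`text` takes the values: "" → "B" → "Bi" → "BiN" → "BiNa" → "BiNaR" → "BiNaRy"

Answer: "BiNaRy"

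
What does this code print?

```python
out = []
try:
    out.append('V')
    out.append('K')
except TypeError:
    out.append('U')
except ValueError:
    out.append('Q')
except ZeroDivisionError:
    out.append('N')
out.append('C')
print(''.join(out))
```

Execution trace: 'V' (try body) → 'K' (try body, no exception) → 'C' (after the try/except). Output: VKC

Answer: VKC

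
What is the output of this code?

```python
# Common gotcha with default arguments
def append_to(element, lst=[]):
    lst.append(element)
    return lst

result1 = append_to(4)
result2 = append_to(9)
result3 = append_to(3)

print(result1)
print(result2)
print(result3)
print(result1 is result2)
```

Key concept: mutable default argument gotcha.
Step by step:
`result1 = append_to(4)` → result1 = [4]
`result2 = append_to(9)` → result1 = [4, 9] (same object as result2); result2 = [4, 9] (same object as result1)
`result3 = append_to(3)` → result1 = [4, 9, 3] (same object as result2, result3); result2 = [4, 9, 3] (same object as result1, result3); result3 = [4, 9, 3] (same object as result1, result2)
`print(result1)` → prints [4, 9, 3]
`print(result2)` → prints [4, 9, 3]
`print(result3)` → prints [4, 9, 3]
`print(result1 is result2)` → prints True

Answer:
[4, 9, 3]
[4, 9, 3]
[4, 9, 3]
True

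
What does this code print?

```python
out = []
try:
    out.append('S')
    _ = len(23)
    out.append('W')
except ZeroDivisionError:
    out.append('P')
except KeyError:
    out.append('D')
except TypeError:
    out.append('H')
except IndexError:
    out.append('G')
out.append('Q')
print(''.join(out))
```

Execution trace: 'S' (try body) → 'H' (except TypeError) → 'Q' (after the try/except). Output: SHQ

Answer: SHQ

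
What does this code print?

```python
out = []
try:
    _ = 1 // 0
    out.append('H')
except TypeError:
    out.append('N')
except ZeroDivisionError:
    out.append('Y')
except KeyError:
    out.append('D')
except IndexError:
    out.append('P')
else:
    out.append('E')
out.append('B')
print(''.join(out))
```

Execution trace: 'Y' (except ZeroDivisionError) → 'B' (after the try/except). Output: YB

Answer: YB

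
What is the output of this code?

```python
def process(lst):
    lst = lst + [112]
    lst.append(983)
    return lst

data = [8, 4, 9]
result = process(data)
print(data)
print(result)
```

Key concept: rebinding parameter vs mutation.
Step by step:
`data = [8, 4, 9]` → data = [8, 4, 9]
`result = process(data)` → result = [8, 4, 9, 112, 983]
`print(data)` → prints [8, 4, 9]
`print(result)` → prints [8, 4, 9, 112, 983]

Answer:
[8, 4, 9]
[8, 4, 9, 112, 983]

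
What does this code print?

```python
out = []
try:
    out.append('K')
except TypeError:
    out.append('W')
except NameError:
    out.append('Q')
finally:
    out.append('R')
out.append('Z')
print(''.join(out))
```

Execution trace: 'K' (try body, no exception) → 'R' (finally) → 'Z' (after the try/except). Output: KRZ

Answer: KRZ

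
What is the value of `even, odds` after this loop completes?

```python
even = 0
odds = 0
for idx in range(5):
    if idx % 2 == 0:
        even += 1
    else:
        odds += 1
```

Count evens and odds in range(5)
`even, odds` takes the values: (0, 0) → (1, 0) → (1, 1) → (2, 1) → (2, 2) → (3, 2)

Answer: 3, 2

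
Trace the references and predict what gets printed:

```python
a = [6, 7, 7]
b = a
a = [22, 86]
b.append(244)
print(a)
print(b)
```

Key concept: rebinding vs mutation: a is rebound to a new list, b still points at the original.
Step by step:
`a = [6, 7, 7]` → a = [6, 7, 7]
`b = a` → b = [6, 7, 7] (same object as a)
`a = [22, 86]` → a = [22, 86]
`b.append(244)` → b = [6, 7, 7, 244]
`print(a)` → prints [22, 86]
`print(b)` → prints [6, 7, 7, 244]

Answer:
[22, 86]
[6, 7, 7, 244]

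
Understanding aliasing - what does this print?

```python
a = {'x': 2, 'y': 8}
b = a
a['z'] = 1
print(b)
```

Key concept: dict aliasing.
Step by step:
`a = {'x': 2, 'y': 8}` → a = {'x': 2, 'y': 8}
`b = a` → b = {'x': 2, 'y': 8} (same object as a)
`a['z'] = 1` → a = {'x': 2, 'y': 8, 'z': 1} (same object as b); b = {'x': 2, 'y': 8, 'z': 1} (same object as a)
`print(b)` → prints {'x': 2, 'y': 8, 'z': 1}

Answer: {'x': 2, 'y': 8, 'z': 1}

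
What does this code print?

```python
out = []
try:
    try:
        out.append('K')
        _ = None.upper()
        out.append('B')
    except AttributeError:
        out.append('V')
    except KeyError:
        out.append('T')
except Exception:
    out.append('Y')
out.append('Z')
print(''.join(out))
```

Execution trace: 'K' (inner try body) → 'V' (inner except AttributeError) → 'Z' (after the try/except). Output: KVZ

Answer: KVZ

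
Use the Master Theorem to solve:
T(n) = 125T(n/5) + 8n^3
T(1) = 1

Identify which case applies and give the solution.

a=125, b=5, f(n)=8n^3. log_5(125) = 3. Since c=3 = 3, Case 2 applies: T(n) = Θ(n^log_b(a) · log n) = O(n^3 log n).

Answer: O(n^3 log n) - Case 2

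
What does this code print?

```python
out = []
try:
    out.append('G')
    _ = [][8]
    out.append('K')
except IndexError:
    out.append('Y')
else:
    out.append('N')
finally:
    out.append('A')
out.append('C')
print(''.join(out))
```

Execution trace: 'G' (try body) → 'Y' (except IndexError) → 'A' (finally) → 'C' (after the try/except). Output: GYAC

Answer: GYAC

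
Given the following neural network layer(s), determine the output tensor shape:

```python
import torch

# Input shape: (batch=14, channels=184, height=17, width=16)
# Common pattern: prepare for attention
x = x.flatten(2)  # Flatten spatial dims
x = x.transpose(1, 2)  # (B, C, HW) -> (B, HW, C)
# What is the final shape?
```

Input: (14, 184, 17, 16) -> after flatten(2): (14, 184, 272) -> Output: (14, 272, 184)

Answer: (14, 272, 184)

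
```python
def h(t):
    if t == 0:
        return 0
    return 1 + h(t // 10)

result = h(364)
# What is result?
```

Count of digits of 364: 3

Answer: 3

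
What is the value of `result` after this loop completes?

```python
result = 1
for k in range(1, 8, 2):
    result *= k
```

Product of 1, 3, 5, ... up to 7
`result` takes the values: 1 → 3 → 15 → 105

Answer: 105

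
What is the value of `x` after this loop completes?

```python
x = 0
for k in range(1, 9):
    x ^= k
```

XOR of 1 to 8
`x` takes the values: 0 → 1 → 3 → 0 → 4 → 1 → 7 → 0 → 8

Answer: 8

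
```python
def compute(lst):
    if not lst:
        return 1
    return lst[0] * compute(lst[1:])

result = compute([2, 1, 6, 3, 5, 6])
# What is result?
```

Product over [2, 1, 6, 3, 5, 6] = 2 * 1 * 6 * 3 * 5 * 6 = 1080

Answer: 1080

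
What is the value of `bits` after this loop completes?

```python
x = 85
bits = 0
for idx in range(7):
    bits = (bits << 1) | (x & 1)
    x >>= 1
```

Reverse lowest 7 bits of 85
`bits` takes the values: 0 → 1 → 2 → 5 → 10 → 21 → 42 → 85

Answer: 85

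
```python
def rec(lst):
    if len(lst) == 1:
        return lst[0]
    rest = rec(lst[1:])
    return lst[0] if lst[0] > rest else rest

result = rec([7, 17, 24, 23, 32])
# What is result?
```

Recursive max over [7, 17, 24, 23, 32] = 32

Answer: 32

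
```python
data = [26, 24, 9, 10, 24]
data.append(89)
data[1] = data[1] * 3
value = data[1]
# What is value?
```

Trace:
`data = [26, 24, 9, 10, 24]` → data = [26, 24, 9, 10, 24]
`data.append(89)` → data = [26, 24, 9, 10, 24, 89]
`data[1] = data[1] * 3` → data = [26, 72, 9, 10, 24, 89]
`value = data[1]` → value = 72
So value = 72

Answer: 72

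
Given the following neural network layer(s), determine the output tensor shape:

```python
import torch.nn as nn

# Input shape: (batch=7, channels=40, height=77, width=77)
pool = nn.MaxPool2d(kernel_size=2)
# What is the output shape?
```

Input: (7, 40, 77, 77) -> Output: (7, 40, 38, 38)

Answer: (7, 40, 38, 38)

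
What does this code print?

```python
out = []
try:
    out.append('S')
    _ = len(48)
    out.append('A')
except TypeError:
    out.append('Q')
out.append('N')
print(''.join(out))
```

Execution trace: 'S' (try body) → 'Q' (except TypeError) → 'N' (after the try/except). Output: SQN

Answer: SQN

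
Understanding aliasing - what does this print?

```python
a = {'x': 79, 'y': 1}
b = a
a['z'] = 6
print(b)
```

Key concept: dict aliasing.
Step by step:
`a = {'x': 79, 'y': 1}` → a = {'x': 79, 'y': 1}
`b = a` → b = {'x': 79, 'y': 1} (same object as a)
`a['z'] = 6` → a = {'x': 79, 'y': 1, 'z': 6} (same object as b); b = {'x': 79, 'y': 1, 'z': 6} (same object as a)
`print(b)` → prints {'x': 79, 'y': 1, 'z': 6}

Answer: {'x': 79, 'y': 1, 'z': 6}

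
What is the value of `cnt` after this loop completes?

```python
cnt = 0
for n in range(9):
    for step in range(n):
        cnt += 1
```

Triangle number: 0+1+2+...+8
`cnt` takes the values: 0 → 1 → 2 → 3 → 4 → 5 → 6 → 7 → 8 → 9 → 10 → 11 → 12 → 13 → 14 → 15 → 16 → 17 → 18 → 19 → 20 → 21 → 22 → 23 → 24 → 25 → 26 → 27 → 28 → 29 → 30 → 31 → 32 → 33 → 34 → 35 → 36

Answer: 36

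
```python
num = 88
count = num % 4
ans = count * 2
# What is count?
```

Trace:
`num = 88` → num = 88
`count = num % 4` → count = 0
`ans = count * 2` → ans = 0
So count = 0

Answer: 0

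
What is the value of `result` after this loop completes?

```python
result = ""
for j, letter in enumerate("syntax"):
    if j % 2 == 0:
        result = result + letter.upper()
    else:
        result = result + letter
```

Uppercase even positions in 'syntax'
`result` takes the values: "" → "S" → "Sy" → "SyN" → "SyNt" → "SyNtA" → "SyNtAx"

Answer: "SyNtAx"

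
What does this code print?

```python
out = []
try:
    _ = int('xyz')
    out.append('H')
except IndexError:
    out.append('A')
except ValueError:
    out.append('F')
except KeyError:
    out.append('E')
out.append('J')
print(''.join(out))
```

Execution trace: 'F' (except ValueError) → 'J' (after the try/except). Output: FJ

Answer: FJ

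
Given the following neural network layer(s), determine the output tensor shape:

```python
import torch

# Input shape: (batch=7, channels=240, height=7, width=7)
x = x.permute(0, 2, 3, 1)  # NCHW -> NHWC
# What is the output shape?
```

Input: (7, 240, 7, 7) -> Output: (7, 7, 7, 240)

Answer: (7, 7, 7, 240)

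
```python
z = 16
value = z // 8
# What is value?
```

Trace:
`z = 16` → z = 16
`value = z // 8` → value = 2
So value = 2

Answer: 2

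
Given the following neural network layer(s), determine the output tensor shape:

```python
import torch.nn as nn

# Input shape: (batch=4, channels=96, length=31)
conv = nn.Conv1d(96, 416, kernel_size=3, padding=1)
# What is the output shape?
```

Input: (4, 96, 31) -> Output: (4, 416, 31)

Answer: (4, 416, 31)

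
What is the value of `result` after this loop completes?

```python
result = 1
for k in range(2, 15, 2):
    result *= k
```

Product of even numbers 2 to 14
`result` takes the values: 1 → 2 → 8 → 48 → 384 → 3840 → 46080 → 645120

Answer: 645120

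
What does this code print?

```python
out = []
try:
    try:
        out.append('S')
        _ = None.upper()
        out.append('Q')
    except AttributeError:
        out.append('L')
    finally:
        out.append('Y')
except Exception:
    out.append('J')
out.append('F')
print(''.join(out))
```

Execution trace: 'S' (inner try body) → 'L' (inner except AttributeError) → 'Y' (inner finally) → 'F' (after the try/except). Output: SLYF

Answer: SLYF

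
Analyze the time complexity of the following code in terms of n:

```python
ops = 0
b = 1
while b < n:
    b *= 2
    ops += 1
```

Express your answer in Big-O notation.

Each loop level contributes: log n. Multiplying the contributions gives O(log n).

Answer: O(log n)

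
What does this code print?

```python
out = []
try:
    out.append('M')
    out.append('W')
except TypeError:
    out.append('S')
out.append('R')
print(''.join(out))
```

Execution trace: 'M' (try body) → 'W' (try body, no exception) → 'R' (after the try/except). Output: MWR

Answer: MWR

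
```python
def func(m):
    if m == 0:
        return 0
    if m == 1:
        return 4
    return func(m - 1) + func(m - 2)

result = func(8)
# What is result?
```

Build up from base cases: func(0)=0, func(1)=4, func(2)=4, func(3)=8, func(4)=12, func(5)=20, func(6)=32, ..., func(8)=84

Answer: 84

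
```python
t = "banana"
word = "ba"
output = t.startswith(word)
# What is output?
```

Trace:
`t = "banana"` → t = 'banana'
`word = "ba"` → word = 'ba'
`output = t.startswith(word)` → output = True
So output = True

Answer: True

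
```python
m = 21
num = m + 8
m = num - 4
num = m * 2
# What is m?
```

Trace:
`m = 21` → m = 21
`num = m + 8` → num = 29
`m = num - 4` → m = 25
`num = m * 2` → num = 50
So m = 25

Answer: 25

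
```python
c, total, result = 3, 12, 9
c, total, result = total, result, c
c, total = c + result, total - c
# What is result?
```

Trace:
`c, total, result = 3, 12, 9` → c = 3; total = 12; result = 9
`c, total, result = total, result, c` → c = 12; total = 9; result = 3
`c, total = c + result, total - c` → c = 15; total = -3
So result = 3

Answer: 3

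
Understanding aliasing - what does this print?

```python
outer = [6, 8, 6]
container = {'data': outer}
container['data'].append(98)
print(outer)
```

Key concept: dict holds reference to list.
Step by step:
`outer = [6, 8, 6]` → outer = [6, 8, 6]
`container = {'data': outer}` → container = {'data': [6, 8, 6]}
`container['data'].append(98)` → outer = [6, 8, 6, 98]; container = {'data': [6, 8, 6, 98]}
`print(outer)` → prints [6, 8, 6, 98]

Answer: [6, 8, 6, 98]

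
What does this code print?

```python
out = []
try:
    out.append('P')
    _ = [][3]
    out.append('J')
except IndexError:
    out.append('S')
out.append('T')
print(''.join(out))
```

Execution trace: 'P' (try body) → 'S' (except IndexError) → 'T' (after the try/except). Output: PST

Answer: PST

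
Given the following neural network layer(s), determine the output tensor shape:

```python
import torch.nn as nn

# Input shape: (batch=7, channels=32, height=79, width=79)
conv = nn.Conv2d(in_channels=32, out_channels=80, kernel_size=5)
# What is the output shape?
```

Input: (7, 32, 79, 79) -> Output: (7, 80, 75, 75)

Answer: (7, 80, 75, 75)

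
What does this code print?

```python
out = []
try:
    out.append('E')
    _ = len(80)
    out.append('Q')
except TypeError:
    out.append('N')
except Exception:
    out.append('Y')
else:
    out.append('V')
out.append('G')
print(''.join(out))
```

Execution trace: 'E' (try body) → 'N' (except TypeError) → 'G' (after the try/except). Output: ENG

Answer: ENG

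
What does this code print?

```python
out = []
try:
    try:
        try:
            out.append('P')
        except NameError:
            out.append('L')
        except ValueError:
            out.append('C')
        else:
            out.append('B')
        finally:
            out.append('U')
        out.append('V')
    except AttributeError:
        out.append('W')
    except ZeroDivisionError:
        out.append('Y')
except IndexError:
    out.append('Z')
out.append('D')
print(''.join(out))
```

Execution trace: 'P' (inner try body, no exception) → 'B' (inner else) → 'U' (inner finally) → 'V' (try body, no exception) → 'D' (after the try/except). Output: PBUVD

Answer: PBUVD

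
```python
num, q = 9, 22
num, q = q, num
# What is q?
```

Trace:
`num, q = 9, 22` → num = 9; q = 22
`num, q = q, num` → num = 22; q = 9
So q = 9

Answer: 9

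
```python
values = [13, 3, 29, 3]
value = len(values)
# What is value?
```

Trace:
`values = [13, 3, 29, 3]` → values = [13, 3, 29, 3]
`value = len(values)` → value = 4
So value = 4

Answer: 4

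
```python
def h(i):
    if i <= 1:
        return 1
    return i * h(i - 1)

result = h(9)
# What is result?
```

h(9) = 9 * 8 * 7 * 6 * 5 * 4 * 3 * 2 * 1 = 362880

Answer: 362880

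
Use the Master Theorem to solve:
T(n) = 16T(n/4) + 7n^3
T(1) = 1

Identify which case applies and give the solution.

a=16, b=4, f(n)=7n^3. log_4(16) = 2. Since c=3 > 2 and the regularity condition holds (16(n/4)^3 = (16/4^3)n^3 with 16/4^3 < 1), Case 3 applies: T(n) = Θ(f(n)) = O(n^3).

Answer: O(n^3) - Case 3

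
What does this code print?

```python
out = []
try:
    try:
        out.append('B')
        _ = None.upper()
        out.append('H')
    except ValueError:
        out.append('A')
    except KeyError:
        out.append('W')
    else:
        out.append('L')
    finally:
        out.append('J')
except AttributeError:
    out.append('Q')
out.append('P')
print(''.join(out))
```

Execution trace: 'B' (try body) → 'J' (finally) → 'Q' (outer except AttributeError) → 'P' (after the try/except). Output: BJQP

Answer: BJQP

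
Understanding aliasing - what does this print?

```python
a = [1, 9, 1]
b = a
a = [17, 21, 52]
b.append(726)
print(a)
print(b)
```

Key concept: rebinding vs mutation: a is rebound to a new list, b still points at the original.
Step by step:
`a = [1, 9, 1]` → a = [1, 9, 1]
`b = a` → b = [1, 9, 1] (same object as a)
`a = [17, 21, 52]` → a = [17, 21, 52]
`b.append(726)` → b = [1, 9, 1, 726]
`print(a)` → prints [17, 21, 52]
`print(b)` → prints [1, 9, 1, 726]

Answer:
[17, 21, 52]
[1, 9, 1, 726]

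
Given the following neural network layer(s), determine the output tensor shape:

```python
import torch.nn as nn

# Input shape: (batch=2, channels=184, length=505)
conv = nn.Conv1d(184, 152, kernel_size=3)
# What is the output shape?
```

Input: (2, 184, 505) -> Output: (2, 152, 503)

Answer: (2, 152, 503)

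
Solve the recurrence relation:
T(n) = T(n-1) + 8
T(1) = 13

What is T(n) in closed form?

Unrolling: T(n) = T(1) + 8·(n-1) = 13 + 8(n-1) = 8n + 5.

Answer: T(n) = 8n + 5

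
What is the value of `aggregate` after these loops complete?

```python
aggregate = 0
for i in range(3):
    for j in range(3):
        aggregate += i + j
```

Sum of all i+j for i,j in 3x3
`aggregate` takes the values: 0 → 1 → 3 → 4 → 6 → 9 → 11 → 14 → 18

Answer: 18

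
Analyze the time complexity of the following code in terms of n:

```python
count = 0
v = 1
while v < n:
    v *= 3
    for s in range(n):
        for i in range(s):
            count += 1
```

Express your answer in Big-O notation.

Each loop level contributes: log n × n × n. Multiplying the contributions gives O(n^2 log n).

Answer: O(n^2 log n)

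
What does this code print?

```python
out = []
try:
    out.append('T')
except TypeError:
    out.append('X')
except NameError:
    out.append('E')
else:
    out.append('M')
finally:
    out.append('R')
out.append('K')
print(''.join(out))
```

Execution trace: 'T' (try body, no exception) → 'M' (else) → 'R' (finally) → 'K' (after the try/except). Output: TMRK

Answer: TMRK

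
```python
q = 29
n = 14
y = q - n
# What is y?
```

Trace:
`q = 29` → q = 29
`n = 14` → n = 14
`y = q - n` → y = 15
So y = 15

Answer: 15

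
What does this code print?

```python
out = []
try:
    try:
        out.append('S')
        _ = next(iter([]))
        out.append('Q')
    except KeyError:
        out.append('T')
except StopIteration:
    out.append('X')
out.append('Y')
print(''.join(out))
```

Execution trace: 'S' (try body) → 'X' (outer except StopIteration) → 'Y' (after the try/except). Output: SXY

Answer: SXY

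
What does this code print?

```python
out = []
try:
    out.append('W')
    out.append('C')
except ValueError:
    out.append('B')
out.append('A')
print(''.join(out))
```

Execution trace: 'W' (try body) → 'C' (try body, no exception) → 'A' (after the try/except). Output: WCA

Answer: WCA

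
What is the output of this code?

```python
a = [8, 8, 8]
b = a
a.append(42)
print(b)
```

Key concept: basic list aliasing.
Step by step:
`a = [8, 8, 8]` → a = [8, 8, 8]
`b = a` → b = [8, 8, 8] (same object as a)
`a.append(42)` → a = [8, 8, 8, 42] (same object as b); b = [8, 8, 8, 42] (same object as a)
`print(b)` → prints [8, 8, 8, 42]

Answer: [8, 8, 8, 42]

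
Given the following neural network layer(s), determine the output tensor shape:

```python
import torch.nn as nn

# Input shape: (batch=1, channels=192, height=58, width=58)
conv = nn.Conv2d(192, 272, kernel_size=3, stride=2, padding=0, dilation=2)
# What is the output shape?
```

Input: (1, 192, 58, 58) -> Output: (1, 272, 27, 27)

Answer: (1, 272, 27, 27)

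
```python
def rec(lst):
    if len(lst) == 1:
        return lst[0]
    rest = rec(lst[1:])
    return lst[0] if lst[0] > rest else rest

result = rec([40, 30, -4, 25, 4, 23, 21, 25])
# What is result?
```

Recursive max over [40, 30, -4, 25, 4, 23, 21, 25] = 40

Answer: 40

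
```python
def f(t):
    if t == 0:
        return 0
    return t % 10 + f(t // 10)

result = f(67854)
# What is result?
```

Sum of digits of 67854: 4 + 5 + 8 + 7 + 6 = 30

Answer: 30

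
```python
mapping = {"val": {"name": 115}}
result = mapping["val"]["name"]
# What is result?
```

Trace:
`mapping = {"val": {"name": 115}}` → mapping = {'val': {'name': 115}}
`result = mapping["val"]["name"]` → result = 115
So result = 115

Answer: 115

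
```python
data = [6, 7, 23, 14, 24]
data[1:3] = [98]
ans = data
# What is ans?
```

Trace:
`data = [6, 7, 23, 14, 24]` → data = [6, 7, 23, 14, 24]
`data[1:3] = [98]` → data = [6, 98, 14, 24]
`ans = data` → ans = [6, 98, 14, 24]
So ans = [6, 98, 14, 24]

Answer: [6, 98, 14, 24]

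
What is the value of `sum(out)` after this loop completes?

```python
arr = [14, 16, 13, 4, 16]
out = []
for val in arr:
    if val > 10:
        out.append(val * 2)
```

Sum of doubled values > 10
`out` takes the values: [] → [28] → [28, 32] → [28, 32, 26] → [28, 32, 26, 32]
So `sum(out)` = 118

Answer: 118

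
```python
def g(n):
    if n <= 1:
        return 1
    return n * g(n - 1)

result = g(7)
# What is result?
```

g(7) = 7 * 6 * 5 * 4 * 3 * 2 * 1 = 5040

Answer: 5040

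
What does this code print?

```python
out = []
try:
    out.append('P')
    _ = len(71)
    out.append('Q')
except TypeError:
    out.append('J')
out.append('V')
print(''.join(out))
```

Execution trace: 'P' (try body) → 'J' (except TypeError) → 'V' (after the try/except). Output: PJV

Answer: PJV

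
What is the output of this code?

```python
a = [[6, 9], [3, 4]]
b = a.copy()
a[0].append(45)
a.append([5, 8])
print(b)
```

Key concept: shallow copy with nested lists.
Step by step:
`a = [[6, 9], [3, 4]]` → a = [[6, 9], [3, 4]]
`b = a.copy()` → b = [[6, 9], [3, 4]]
`a[0].append(45)` → a = [[6, 9, 45], [3, 4]]; b = [[6, 9, 45], [3, 4]]
`a.append([5, 8])` → a = [[6, 9, 45], [3, 4], [5, 8]]
`print(b)` → prints [[6, 9, 45], [3, 4]]

Answer: [[6, 9, 45], [3, 4]]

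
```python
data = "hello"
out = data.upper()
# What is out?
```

Trace:
`data = "hello"` → data = 'hello'
`out = data.upper()` → out = 'HELLO'
So out = 'HELLO'

Answer: 'HELLO'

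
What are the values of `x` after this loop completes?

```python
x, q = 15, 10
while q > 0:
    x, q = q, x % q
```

GCD of 15 and 10
`x` takes the values: 15 → 10 → 5

Answer: 5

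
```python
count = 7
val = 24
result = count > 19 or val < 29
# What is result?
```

Trace:
`count = 7` → count = 7
`val = 24` → val = 24
`result = count > 19 or val < 29` → result = True
So result = True

Answer: True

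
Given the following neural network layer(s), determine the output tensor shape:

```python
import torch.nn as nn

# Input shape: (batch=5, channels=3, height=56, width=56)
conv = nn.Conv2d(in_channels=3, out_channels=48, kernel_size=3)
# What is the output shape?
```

Input: (5, 3, 56, 56) -> Output: (5, 48, 54, 54)

Answer: (5, 48, 54, 54)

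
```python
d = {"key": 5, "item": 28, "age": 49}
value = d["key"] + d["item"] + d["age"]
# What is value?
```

Trace:
`d = {"key": 5, "item": 28, "age": 49}` → d = {'key': 5, 'item': 28, 'age': 49}
`value = d["key"] + d["item"] + d["age"]` → value = 82
So value = 82

Answer: 82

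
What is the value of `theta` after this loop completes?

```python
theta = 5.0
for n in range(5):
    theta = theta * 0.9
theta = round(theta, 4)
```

Exponential decay: 5.0 * 0.9^5
`theta` takes the values: 5.0 → 4.5 → 4.05 → 3.645 → 3.2805 → 2.95245 → 2.9525

Answer: 2.9525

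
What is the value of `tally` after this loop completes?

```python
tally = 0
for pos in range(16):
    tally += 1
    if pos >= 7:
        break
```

Loop breaks when pos reaches 7, tally is 8
`tally` takes the values: 0 → 1 → 2 → 3 → 4 → 5 → 6 → 7 → 8

Answer: 8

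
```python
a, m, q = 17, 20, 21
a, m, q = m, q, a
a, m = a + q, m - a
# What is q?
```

Trace:
`a, m, q = 17, 20, 21` → a = 17; m = 20; q = 21
`a, m, q = m, q, a` → a = 20; m = 21; q = 17
`a, m = a + q, m - a` → a = 37; m = 1
So q = 17

Answer: 17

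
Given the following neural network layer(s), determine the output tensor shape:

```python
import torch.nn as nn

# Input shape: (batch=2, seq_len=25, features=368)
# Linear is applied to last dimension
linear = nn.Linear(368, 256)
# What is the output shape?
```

Input: (2, 25, 368) -> Output: (2, 25, 256)

Answer: (2, 25, 256)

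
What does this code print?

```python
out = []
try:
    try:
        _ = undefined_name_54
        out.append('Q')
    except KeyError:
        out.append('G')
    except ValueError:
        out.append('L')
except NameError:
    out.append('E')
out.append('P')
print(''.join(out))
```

Execution trace: 'E' (outer except NameError) → 'P' (after the try/except). Output: EP

Answer: EP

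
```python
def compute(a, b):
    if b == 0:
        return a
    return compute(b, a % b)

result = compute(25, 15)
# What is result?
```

compute(25, 15) -> compute(15, 10) -> compute(10, 5) -> compute(5, 0) -> 5

Answer: 5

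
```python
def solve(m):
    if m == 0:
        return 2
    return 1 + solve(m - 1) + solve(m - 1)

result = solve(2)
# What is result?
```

solve(m) = 1 + 2·solve(m-1), solve(0)=2. Closed form: (2+1)·2^2 - 1 = 11.

Answer: 11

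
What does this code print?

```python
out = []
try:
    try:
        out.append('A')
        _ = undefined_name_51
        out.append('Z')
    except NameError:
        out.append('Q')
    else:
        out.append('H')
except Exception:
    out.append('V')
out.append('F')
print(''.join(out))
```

Execution trace: 'A' (inner try body) → 'Q' (inner except NameError) → 'F' (after the try/except). Output: AQF

Answer: AQF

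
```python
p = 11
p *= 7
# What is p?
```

Trace:
`p = 11` → p = 11
`p *= 7` → p = 77
So p = 77

Answer: 77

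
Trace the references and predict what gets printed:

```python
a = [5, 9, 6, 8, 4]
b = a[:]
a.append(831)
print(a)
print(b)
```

Key concept: slice [:] creates copy.
Step by step:
`a = [5, 9, 6, 8, 4]` → a = [5, 9, 6, 8, 4]
`b = a[:]` → b = [5, 9, 6, 8, 4]
`a.append(831)` → a = [5, 9, 6, 8, 4, 831]
`print(a)` → prints [5, 9, 6, 8, 4, 831]
`print(b)` → prints [5, 9, 6, 8, 4]

Answer:
[5, 9, 6, 8, 4, 831]
[5, 9, 6, 8, 4]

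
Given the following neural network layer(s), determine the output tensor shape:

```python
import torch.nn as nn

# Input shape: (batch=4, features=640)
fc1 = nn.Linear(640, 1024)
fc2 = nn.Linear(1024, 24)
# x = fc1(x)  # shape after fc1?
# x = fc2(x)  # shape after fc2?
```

Input: (4, 640) -> after fc1: (4, 1024) -> Output: (4, 24)

Answer: (4, 24)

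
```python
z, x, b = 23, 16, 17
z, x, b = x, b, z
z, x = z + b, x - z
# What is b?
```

Trace:
`z, x, b = 23, 16, 17` → z = 23; x = 16; b = 17
`z, x, b = x, b, z` → z = 16; x = 17; b = 23
`z, x = z + b, x - z` → z = 39; x = 1
So b = 23

Answer: 23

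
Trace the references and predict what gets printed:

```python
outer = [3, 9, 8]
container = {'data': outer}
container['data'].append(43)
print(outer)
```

Key concept: dict holds reference to list.
Step by step:
`outer = [3, 9, 8]` → outer = [3, 9, 8]
`container = {'data': outer}` → container = {'data': [3, 9, 8]}
`container['data'].append(43)` → outer = [3, 9, 8, 43]; container = {'data': [3, 9, 8, 43]}
`print(outer)` → prints [3, 9, 8, 43]

Answer: [3, 9, 8, 43]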